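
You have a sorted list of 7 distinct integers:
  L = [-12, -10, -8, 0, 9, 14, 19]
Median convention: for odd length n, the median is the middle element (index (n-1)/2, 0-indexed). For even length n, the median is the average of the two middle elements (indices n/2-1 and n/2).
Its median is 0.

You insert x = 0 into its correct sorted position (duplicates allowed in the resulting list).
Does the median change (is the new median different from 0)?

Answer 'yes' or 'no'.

Answer: no

Derivation:
Old median = 0
Insert x = 0
New median = 0
Changed? no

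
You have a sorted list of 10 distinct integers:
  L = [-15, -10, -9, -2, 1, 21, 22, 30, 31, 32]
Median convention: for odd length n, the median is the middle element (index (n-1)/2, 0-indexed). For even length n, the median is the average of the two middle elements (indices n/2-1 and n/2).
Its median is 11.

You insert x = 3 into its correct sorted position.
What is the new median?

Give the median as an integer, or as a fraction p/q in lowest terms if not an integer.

Answer: 3

Derivation:
Old list (sorted, length 10): [-15, -10, -9, -2, 1, 21, 22, 30, 31, 32]
Old median = 11
Insert x = 3
Old length even (10). Middle pair: indices 4,5 = 1,21.
New length odd (11). New median = single middle element.
x = 3: 5 elements are < x, 5 elements are > x.
New sorted list: [-15, -10, -9, -2, 1, 3, 21, 22, 30, 31, 32]
New median = 3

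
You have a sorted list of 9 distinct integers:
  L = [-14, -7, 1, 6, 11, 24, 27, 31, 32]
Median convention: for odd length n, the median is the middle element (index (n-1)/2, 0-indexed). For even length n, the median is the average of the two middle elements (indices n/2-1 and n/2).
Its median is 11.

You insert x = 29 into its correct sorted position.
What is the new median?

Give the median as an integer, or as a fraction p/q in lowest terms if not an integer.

Old list (sorted, length 9): [-14, -7, 1, 6, 11, 24, 27, 31, 32]
Old median = 11
Insert x = 29
Old length odd (9). Middle was index 4 = 11.
New length even (10). New median = avg of two middle elements.
x = 29: 7 elements are < x, 2 elements are > x.
New sorted list: [-14, -7, 1, 6, 11, 24, 27, 29, 31, 32]
New median = 35/2

Answer: 35/2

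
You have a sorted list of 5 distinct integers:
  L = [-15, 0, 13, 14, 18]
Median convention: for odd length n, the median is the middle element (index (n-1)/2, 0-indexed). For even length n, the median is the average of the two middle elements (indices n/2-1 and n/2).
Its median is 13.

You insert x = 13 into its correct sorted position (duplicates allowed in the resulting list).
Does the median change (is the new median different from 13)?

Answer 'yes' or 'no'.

Answer: no

Derivation:
Old median = 13
Insert x = 13
New median = 13
Changed? no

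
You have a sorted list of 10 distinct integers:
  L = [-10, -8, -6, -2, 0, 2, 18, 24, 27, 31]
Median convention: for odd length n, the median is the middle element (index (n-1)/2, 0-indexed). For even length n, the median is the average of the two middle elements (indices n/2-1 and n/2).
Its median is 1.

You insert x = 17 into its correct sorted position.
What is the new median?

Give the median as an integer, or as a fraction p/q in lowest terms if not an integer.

Answer: 2

Derivation:
Old list (sorted, length 10): [-10, -8, -6, -2, 0, 2, 18, 24, 27, 31]
Old median = 1
Insert x = 17
Old length even (10). Middle pair: indices 4,5 = 0,2.
New length odd (11). New median = single middle element.
x = 17: 6 elements are < x, 4 elements are > x.
New sorted list: [-10, -8, -6, -2, 0, 2, 17, 18, 24, 27, 31]
New median = 2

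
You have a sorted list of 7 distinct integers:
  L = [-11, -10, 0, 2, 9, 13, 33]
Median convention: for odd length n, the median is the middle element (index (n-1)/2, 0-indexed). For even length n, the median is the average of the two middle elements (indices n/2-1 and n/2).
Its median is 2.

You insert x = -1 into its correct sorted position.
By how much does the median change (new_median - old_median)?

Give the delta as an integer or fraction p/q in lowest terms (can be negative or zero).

Answer: -1

Derivation:
Old median = 2
After inserting x = -1: new sorted = [-11, -10, -1, 0, 2, 9, 13, 33]
New median = 1
Delta = 1 - 2 = -1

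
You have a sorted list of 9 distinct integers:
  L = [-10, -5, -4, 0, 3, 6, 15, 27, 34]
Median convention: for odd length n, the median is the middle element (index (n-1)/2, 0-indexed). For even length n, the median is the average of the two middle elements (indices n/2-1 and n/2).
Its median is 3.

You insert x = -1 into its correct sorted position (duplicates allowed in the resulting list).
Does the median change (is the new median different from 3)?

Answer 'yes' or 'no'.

Answer: yes

Derivation:
Old median = 3
Insert x = -1
New median = 3/2
Changed? yes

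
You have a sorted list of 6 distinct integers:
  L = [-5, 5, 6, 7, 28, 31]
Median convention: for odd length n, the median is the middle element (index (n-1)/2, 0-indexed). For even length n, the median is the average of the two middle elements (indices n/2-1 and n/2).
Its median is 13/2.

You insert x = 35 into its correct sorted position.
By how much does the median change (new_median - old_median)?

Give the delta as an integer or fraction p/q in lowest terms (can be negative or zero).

Answer: 1/2

Derivation:
Old median = 13/2
After inserting x = 35: new sorted = [-5, 5, 6, 7, 28, 31, 35]
New median = 7
Delta = 7 - 13/2 = 1/2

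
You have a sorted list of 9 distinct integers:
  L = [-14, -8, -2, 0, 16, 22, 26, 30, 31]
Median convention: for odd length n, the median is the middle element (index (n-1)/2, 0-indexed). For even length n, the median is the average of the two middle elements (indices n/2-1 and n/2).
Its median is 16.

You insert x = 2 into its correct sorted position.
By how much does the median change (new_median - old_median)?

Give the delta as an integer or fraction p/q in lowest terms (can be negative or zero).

Answer: -7

Derivation:
Old median = 16
After inserting x = 2: new sorted = [-14, -8, -2, 0, 2, 16, 22, 26, 30, 31]
New median = 9
Delta = 9 - 16 = -7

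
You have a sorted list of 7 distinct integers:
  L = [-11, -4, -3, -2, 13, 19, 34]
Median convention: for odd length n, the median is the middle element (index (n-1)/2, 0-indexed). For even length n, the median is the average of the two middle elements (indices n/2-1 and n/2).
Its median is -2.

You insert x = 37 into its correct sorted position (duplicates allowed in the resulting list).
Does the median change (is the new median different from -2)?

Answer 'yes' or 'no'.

Old median = -2
Insert x = 37
New median = 11/2
Changed? yes

Answer: yes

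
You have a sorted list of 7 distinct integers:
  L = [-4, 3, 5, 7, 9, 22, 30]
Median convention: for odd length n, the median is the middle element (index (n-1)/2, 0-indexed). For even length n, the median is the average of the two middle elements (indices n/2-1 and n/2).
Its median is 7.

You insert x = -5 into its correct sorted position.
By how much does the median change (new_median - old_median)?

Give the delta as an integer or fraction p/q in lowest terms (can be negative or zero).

Answer: -1

Derivation:
Old median = 7
After inserting x = -5: new sorted = [-5, -4, 3, 5, 7, 9, 22, 30]
New median = 6
Delta = 6 - 7 = -1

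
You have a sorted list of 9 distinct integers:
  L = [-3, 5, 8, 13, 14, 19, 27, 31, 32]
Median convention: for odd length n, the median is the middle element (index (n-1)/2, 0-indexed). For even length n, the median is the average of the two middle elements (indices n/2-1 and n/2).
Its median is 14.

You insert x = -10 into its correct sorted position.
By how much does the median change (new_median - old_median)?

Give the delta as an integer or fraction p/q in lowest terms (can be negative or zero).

Answer: -1/2

Derivation:
Old median = 14
After inserting x = -10: new sorted = [-10, -3, 5, 8, 13, 14, 19, 27, 31, 32]
New median = 27/2
Delta = 27/2 - 14 = -1/2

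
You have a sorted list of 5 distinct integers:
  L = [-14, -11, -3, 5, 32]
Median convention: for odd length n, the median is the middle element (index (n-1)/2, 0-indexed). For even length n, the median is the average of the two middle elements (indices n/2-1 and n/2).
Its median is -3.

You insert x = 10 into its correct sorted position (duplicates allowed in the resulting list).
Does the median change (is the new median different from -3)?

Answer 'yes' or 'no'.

Answer: yes

Derivation:
Old median = -3
Insert x = 10
New median = 1
Changed? yes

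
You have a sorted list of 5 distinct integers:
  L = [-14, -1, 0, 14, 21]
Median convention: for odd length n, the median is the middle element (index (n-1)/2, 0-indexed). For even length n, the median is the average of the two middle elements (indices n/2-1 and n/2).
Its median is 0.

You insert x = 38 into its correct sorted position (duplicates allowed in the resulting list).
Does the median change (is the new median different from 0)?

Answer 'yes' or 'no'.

Old median = 0
Insert x = 38
New median = 7
Changed? yes

Answer: yes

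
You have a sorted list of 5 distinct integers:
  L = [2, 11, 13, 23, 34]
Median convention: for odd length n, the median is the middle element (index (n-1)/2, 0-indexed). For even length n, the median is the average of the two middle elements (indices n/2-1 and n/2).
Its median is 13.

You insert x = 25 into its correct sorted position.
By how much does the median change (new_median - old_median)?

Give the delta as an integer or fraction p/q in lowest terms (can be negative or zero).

Answer: 5

Derivation:
Old median = 13
After inserting x = 25: new sorted = [2, 11, 13, 23, 25, 34]
New median = 18
Delta = 18 - 13 = 5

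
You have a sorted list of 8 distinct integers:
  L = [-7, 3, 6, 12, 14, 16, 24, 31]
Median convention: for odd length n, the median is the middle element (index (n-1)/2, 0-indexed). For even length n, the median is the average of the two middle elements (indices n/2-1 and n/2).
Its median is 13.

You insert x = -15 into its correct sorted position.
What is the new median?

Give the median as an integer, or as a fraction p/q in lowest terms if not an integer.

Answer: 12

Derivation:
Old list (sorted, length 8): [-7, 3, 6, 12, 14, 16, 24, 31]
Old median = 13
Insert x = -15
Old length even (8). Middle pair: indices 3,4 = 12,14.
New length odd (9). New median = single middle element.
x = -15: 0 elements are < x, 8 elements are > x.
New sorted list: [-15, -7, 3, 6, 12, 14, 16, 24, 31]
New median = 12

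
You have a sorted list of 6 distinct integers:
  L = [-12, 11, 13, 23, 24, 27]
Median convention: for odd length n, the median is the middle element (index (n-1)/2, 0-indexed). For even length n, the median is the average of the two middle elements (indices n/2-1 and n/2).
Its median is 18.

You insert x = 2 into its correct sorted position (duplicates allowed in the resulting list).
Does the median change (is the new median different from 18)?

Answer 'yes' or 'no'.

Answer: yes

Derivation:
Old median = 18
Insert x = 2
New median = 13
Changed? yes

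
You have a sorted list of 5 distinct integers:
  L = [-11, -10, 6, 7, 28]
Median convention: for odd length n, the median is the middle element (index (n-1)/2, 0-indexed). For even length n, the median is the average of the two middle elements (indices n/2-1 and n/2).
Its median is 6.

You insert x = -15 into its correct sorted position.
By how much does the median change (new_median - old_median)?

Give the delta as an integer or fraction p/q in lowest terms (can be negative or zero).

Old median = 6
After inserting x = -15: new sorted = [-15, -11, -10, 6, 7, 28]
New median = -2
Delta = -2 - 6 = -8

Answer: -8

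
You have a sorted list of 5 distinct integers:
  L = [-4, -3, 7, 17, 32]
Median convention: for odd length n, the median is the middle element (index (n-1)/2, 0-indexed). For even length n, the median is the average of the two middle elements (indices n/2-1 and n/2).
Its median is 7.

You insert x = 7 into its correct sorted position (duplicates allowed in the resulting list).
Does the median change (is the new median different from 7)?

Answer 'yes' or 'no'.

Answer: no

Derivation:
Old median = 7
Insert x = 7
New median = 7
Changed? no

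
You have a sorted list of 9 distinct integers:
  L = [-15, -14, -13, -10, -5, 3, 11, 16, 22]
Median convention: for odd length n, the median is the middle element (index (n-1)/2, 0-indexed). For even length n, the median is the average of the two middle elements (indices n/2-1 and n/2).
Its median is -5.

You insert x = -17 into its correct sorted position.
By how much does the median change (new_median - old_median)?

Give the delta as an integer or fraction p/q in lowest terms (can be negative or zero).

Old median = -5
After inserting x = -17: new sorted = [-17, -15, -14, -13, -10, -5, 3, 11, 16, 22]
New median = -15/2
Delta = -15/2 - -5 = -5/2

Answer: -5/2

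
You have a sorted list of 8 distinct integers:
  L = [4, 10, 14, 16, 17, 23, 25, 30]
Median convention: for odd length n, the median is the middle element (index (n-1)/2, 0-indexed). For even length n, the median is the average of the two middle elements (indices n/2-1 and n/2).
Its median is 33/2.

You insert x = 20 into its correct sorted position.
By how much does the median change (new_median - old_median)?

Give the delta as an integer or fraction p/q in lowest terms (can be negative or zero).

Answer: 1/2

Derivation:
Old median = 33/2
After inserting x = 20: new sorted = [4, 10, 14, 16, 17, 20, 23, 25, 30]
New median = 17
Delta = 17 - 33/2 = 1/2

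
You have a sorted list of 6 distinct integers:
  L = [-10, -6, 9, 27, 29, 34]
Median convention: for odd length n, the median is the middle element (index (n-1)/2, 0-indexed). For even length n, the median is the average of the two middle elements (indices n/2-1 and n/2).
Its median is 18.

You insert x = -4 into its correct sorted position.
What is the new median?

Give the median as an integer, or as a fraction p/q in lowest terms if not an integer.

Answer: 9

Derivation:
Old list (sorted, length 6): [-10, -6, 9, 27, 29, 34]
Old median = 18
Insert x = -4
Old length even (6). Middle pair: indices 2,3 = 9,27.
New length odd (7). New median = single middle element.
x = -4: 2 elements are < x, 4 elements are > x.
New sorted list: [-10, -6, -4, 9, 27, 29, 34]
New median = 9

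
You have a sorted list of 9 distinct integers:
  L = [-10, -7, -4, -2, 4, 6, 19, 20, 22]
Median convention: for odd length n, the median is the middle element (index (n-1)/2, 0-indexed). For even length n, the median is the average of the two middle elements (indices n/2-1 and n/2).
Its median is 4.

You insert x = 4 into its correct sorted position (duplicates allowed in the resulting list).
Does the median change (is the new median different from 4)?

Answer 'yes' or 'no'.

Answer: no

Derivation:
Old median = 4
Insert x = 4
New median = 4
Changed? no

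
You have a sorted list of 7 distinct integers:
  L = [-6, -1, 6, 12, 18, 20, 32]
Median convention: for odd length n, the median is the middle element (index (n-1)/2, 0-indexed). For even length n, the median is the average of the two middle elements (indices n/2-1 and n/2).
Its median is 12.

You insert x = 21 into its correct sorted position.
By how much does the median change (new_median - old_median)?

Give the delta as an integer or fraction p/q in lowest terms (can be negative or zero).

Old median = 12
After inserting x = 21: new sorted = [-6, -1, 6, 12, 18, 20, 21, 32]
New median = 15
Delta = 15 - 12 = 3

Answer: 3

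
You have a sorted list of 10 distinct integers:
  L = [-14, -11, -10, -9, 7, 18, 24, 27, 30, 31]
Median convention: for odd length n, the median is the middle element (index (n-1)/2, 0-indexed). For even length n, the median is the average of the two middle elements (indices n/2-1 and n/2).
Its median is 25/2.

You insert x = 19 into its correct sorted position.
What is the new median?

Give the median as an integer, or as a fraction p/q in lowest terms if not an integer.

Old list (sorted, length 10): [-14, -11, -10, -9, 7, 18, 24, 27, 30, 31]
Old median = 25/2
Insert x = 19
Old length even (10). Middle pair: indices 4,5 = 7,18.
New length odd (11). New median = single middle element.
x = 19: 6 elements are < x, 4 elements are > x.
New sorted list: [-14, -11, -10, -9, 7, 18, 19, 24, 27, 30, 31]
New median = 18

Answer: 18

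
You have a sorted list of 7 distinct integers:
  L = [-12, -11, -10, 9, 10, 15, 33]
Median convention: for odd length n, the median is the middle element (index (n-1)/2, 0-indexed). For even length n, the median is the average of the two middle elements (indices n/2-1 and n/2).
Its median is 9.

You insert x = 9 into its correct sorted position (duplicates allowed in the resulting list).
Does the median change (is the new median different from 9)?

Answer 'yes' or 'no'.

Answer: no

Derivation:
Old median = 9
Insert x = 9
New median = 9
Changed? no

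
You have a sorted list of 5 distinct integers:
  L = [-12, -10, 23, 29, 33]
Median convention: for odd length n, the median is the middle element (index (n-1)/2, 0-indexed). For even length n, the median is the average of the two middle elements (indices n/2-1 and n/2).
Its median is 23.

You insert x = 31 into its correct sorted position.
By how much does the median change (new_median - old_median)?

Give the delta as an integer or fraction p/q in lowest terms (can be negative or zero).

Answer: 3

Derivation:
Old median = 23
After inserting x = 31: new sorted = [-12, -10, 23, 29, 31, 33]
New median = 26
Delta = 26 - 23 = 3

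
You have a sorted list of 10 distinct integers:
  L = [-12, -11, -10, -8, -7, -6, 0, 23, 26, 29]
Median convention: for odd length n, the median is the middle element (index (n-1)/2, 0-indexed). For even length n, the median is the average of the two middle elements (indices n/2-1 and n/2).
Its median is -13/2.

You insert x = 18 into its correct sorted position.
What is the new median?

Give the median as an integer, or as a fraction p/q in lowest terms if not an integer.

Old list (sorted, length 10): [-12, -11, -10, -8, -7, -6, 0, 23, 26, 29]
Old median = -13/2
Insert x = 18
Old length even (10). Middle pair: indices 4,5 = -7,-6.
New length odd (11). New median = single middle element.
x = 18: 7 elements are < x, 3 elements are > x.
New sorted list: [-12, -11, -10, -8, -7, -6, 0, 18, 23, 26, 29]
New median = -6

Answer: -6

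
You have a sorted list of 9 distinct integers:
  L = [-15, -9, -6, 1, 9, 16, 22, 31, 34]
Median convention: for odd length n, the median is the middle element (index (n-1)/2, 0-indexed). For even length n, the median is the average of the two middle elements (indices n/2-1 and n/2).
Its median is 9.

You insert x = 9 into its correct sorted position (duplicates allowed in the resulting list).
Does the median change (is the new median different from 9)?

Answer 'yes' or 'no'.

Answer: no

Derivation:
Old median = 9
Insert x = 9
New median = 9
Changed? no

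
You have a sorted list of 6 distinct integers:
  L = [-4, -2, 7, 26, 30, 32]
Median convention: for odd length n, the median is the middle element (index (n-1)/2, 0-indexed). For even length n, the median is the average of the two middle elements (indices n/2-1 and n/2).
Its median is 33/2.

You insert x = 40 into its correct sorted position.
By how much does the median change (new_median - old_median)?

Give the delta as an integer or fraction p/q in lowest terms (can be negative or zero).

Old median = 33/2
After inserting x = 40: new sorted = [-4, -2, 7, 26, 30, 32, 40]
New median = 26
Delta = 26 - 33/2 = 19/2

Answer: 19/2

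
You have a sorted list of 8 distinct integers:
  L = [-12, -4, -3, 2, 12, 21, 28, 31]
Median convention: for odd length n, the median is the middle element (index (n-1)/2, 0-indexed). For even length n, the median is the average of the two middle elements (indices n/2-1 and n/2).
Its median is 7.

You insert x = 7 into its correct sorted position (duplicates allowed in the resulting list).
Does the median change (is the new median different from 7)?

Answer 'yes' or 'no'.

Answer: no

Derivation:
Old median = 7
Insert x = 7
New median = 7
Changed? no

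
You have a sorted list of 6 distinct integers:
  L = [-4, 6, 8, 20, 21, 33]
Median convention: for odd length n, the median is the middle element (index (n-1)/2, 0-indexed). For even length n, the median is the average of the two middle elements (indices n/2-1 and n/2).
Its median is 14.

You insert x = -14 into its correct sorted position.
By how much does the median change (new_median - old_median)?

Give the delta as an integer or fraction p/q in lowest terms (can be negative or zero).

Old median = 14
After inserting x = -14: new sorted = [-14, -4, 6, 8, 20, 21, 33]
New median = 8
Delta = 8 - 14 = -6

Answer: -6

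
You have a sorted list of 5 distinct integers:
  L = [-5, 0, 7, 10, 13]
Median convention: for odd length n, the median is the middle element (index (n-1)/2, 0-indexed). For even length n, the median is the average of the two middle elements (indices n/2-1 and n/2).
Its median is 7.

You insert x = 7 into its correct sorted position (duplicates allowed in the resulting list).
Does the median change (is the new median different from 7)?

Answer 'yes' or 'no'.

Old median = 7
Insert x = 7
New median = 7
Changed? no

Answer: no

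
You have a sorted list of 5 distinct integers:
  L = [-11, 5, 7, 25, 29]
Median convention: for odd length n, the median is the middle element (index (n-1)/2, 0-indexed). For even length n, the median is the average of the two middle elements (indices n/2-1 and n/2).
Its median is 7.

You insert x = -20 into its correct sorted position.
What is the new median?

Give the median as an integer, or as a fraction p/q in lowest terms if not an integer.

Old list (sorted, length 5): [-11, 5, 7, 25, 29]
Old median = 7
Insert x = -20
Old length odd (5). Middle was index 2 = 7.
New length even (6). New median = avg of two middle elements.
x = -20: 0 elements are < x, 5 elements are > x.
New sorted list: [-20, -11, 5, 7, 25, 29]
New median = 6

Answer: 6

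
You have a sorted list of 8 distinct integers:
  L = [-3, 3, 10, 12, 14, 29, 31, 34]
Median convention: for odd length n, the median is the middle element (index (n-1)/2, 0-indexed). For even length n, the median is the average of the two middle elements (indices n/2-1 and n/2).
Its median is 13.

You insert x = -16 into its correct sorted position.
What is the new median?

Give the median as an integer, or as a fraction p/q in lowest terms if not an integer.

Old list (sorted, length 8): [-3, 3, 10, 12, 14, 29, 31, 34]
Old median = 13
Insert x = -16
Old length even (8). Middle pair: indices 3,4 = 12,14.
New length odd (9). New median = single middle element.
x = -16: 0 elements are < x, 8 elements are > x.
New sorted list: [-16, -3, 3, 10, 12, 14, 29, 31, 34]
New median = 12

Answer: 12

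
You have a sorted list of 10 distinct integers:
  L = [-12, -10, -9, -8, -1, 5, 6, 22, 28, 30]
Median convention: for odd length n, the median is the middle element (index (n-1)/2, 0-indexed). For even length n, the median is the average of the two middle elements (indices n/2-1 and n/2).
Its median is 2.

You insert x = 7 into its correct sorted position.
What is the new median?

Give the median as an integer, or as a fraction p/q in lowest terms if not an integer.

Old list (sorted, length 10): [-12, -10, -9, -8, -1, 5, 6, 22, 28, 30]
Old median = 2
Insert x = 7
Old length even (10). Middle pair: indices 4,5 = -1,5.
New length odd (11). New median = single middle element.
x = 7: 7 elements are < x, 3 elements are > x.
New sorted list: [-12, -10, -9, -8, -1, 5, 6, 7, 22, 28, 30]
New median = 5

Answer: 5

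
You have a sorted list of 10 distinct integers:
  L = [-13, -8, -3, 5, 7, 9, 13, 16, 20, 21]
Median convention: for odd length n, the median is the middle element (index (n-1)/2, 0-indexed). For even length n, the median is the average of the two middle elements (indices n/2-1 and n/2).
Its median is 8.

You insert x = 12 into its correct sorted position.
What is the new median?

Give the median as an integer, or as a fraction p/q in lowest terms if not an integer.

Answer: 9

Derivation:
Old list (sorted, length 10): [-13, -8, -3, 5, 7, 9, 13, 16, 20, 21]
Old median = 8
Insert x = 12
Old length even (10). Middle pair: indices 4,5 = 7,9.
New length odd (11). New median = single middle element.
x = 12: 6 elements are < x, 4 elements are > x.
New sorted list: [-13, -8, -3, 5, 7, 9, 12, 13, 16, 20, 21]
New median = 9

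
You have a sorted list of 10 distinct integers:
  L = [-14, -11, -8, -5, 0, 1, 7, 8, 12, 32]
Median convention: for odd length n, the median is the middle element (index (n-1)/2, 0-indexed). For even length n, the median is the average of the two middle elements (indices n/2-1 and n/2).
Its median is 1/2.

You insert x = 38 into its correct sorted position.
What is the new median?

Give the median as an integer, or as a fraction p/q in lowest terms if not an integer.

Answer: 1

Derivation:
Old list (sorted, length 10): [-14, -11, -8, -5, 0, 1, 7, 8, 12, 32]
Old median = 1/2
Insert x = 38
Old length even (10). Middle pair: indices 4,5 = 0,1.
New length odd (11). New median = single middle element.
x = 38: 10 elements are < x, 0 elements are > x.
New sorted list: [-14, -11, -8, -5, 0, 1, 7, 8, 12, 32, 38]
New median = 1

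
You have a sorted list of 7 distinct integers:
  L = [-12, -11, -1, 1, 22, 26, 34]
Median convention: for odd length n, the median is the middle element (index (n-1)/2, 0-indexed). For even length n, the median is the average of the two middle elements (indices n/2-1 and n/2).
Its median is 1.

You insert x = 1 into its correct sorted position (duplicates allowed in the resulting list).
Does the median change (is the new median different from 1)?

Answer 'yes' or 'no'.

Answer: no

Derivation:
Old median = 1
Insert x = 1
New median = 1
Changed? no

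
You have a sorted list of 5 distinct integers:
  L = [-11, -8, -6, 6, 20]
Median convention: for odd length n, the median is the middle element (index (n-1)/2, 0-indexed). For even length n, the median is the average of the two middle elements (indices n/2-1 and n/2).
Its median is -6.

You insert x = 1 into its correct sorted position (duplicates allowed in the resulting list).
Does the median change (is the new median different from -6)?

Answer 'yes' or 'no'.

Answer: yes

Derivation:
Old median = -6
Insert x = 1
New median = -5/2
Changed? yes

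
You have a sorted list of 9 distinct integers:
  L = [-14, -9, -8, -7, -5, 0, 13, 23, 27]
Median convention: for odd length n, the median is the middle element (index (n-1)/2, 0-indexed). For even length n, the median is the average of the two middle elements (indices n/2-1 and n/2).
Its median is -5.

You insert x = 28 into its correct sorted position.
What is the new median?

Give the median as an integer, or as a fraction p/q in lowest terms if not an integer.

Old list (sorted, length 9): [-14, -9, -8, -7, -5, 0, 13, 23, 27]
Old median = -5
Insert x = 28
Old length odd (9). Middle was index 4 = -5.
New length even (10). New median = avg of two middle elements.
x = 28: 9 elements are < x, 0 elements are > x.
New sorted list: [-14, -9, -8, -7, -5, 0, 13, 23, 27, 28]
New median = -5/2

Answer: -5/2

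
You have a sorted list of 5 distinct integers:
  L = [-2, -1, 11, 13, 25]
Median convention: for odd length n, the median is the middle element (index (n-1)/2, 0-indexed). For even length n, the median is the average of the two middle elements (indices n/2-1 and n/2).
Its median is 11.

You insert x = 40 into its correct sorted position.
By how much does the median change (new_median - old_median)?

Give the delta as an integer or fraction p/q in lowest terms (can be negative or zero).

Answer: 1

Derivation:
Old median = 11
After inserting x = 40: new sorted = [-2, -1, 11, 13, 25, 40]
New median = 12
Delta = 12 - 11 = 1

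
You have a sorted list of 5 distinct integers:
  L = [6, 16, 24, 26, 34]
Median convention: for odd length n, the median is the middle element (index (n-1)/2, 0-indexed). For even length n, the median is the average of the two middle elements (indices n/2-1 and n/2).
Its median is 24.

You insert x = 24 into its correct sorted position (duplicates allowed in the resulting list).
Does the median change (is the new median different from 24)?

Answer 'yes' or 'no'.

Answer: no

Derivation:
Old median = 24
Insert x = 24
New median = 24
Changed? no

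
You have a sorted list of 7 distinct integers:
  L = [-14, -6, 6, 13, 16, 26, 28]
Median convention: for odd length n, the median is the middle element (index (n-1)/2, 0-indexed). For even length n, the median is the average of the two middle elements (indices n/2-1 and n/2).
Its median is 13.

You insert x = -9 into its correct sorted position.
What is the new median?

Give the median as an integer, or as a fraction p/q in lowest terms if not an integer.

Answer: 19/2

Derivation:
Old list (sorted, length 7): [-14, -6, 6, 13, 16, 26, 28]
Old median = 13
Insert x = -9
Old length odd (7). Middle was index 3 = 13.
New length even (8). New median = avg of two middle elements.
x = -9: 1 elements are < x, 6 elements are > x.
New sorted list: [-14, -9, -6, 6, 13, 16, 26, 28]
New median = 19/2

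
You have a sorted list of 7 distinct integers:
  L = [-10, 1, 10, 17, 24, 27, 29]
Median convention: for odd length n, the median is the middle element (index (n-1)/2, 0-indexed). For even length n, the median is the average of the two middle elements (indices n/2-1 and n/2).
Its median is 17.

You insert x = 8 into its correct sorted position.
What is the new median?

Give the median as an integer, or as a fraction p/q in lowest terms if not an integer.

Answer: 27/2

Derivation:
Old list (sorted, length 7): [-10, 1, 10, 17, 24, 27, 29]
Old median = 17
Insert x = 8
Old length odd (7). Middle was index 3 = 17.
New length even (8). New median = avg of two middle elements.
x = 8: 2 elements are < x, 5 elements are > x.
New sorted list: [-10, 1, 8, 10, 17, 24, 27, 29]
New median = 27/2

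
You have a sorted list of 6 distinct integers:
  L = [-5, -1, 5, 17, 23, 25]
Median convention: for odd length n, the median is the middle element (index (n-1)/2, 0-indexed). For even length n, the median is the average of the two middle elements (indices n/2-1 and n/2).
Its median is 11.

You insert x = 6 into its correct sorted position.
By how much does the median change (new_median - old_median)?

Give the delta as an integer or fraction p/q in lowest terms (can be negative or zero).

Old median = 11
After inserting x = 6: new sorted = [-5, -1, 5, 6, 17, 23, 25]
New median = 6
Delta = 6 - 11 = -5

Answer: -5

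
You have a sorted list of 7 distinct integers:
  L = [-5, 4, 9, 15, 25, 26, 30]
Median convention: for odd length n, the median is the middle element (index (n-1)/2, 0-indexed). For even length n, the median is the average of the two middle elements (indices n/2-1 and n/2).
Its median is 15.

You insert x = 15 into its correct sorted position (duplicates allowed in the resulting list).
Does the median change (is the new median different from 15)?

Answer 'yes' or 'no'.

Answer: no

Derivation:
Old median = 15
Insert x = 15
New median = 15
Changed? no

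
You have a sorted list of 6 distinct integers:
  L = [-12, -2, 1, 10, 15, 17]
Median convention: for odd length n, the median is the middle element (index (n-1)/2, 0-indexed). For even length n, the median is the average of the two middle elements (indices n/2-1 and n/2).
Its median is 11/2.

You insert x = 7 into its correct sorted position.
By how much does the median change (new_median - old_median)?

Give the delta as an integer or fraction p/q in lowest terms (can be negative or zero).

Answer: 3/2

Derivation:
Old median = 11/2
After inserting x = 7: new sorted = [-12, -2, 1, 7, 10, 15, 17]
New median = 7
Delta = 7 - 11/2 = 3/2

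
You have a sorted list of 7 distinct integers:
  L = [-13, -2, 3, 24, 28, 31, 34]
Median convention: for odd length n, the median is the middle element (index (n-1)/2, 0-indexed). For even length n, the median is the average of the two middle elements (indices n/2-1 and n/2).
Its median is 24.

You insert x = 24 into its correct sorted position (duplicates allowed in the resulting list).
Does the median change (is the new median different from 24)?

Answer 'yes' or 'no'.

Answer: no

Derivation:
Old median = 24
Insert x = 24
New median = 24
Changed? no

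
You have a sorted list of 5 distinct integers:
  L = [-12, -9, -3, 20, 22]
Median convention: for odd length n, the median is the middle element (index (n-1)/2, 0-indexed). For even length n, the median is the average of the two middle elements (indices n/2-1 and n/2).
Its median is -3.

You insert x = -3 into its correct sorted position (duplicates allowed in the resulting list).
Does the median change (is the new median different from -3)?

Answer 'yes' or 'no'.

Answer: no

Derivation:
Old median = -3
Insert x = -3
New median = -3
Changed? no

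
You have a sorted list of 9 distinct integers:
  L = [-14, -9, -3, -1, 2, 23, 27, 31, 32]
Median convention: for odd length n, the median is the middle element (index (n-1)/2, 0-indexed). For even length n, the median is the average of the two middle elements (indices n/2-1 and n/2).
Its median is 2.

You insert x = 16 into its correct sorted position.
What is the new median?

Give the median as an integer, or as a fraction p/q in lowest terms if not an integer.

Answer: 9

Derivation:
Old list (sorted, length 9): [-14, -9, -3, -1, 2, 23, 27, 31, 32]
Old median = 2
Insert x = 16
Old length odd (9). Middle was index 4 = 2.
New length even (10). New median = avg of two middle elements.
x = 16: 5 elements are < x, 4 elements are > x.
New sorted list: [-14, -9, -3, -1, 2, 16, 23, 27, 31, 32]
New median = 9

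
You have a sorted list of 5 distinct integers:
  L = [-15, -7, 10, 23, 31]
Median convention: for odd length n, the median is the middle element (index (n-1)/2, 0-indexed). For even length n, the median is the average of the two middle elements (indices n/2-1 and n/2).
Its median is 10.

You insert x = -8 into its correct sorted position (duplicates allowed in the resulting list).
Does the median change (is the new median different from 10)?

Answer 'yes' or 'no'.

Old median = 10
Insert x = -8
New median = 3/2
Changed? yes

Answer: yes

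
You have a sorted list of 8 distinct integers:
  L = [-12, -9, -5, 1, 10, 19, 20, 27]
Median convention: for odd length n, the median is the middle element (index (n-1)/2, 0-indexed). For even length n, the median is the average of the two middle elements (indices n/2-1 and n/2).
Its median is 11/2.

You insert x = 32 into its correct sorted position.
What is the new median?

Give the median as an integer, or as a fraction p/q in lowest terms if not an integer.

Answer: 10

Derivation:
Old list (sorted, length 8): [-12, -9, -5, 1, 10, 19, 20, 27]
Old median = 11/2
Insert x = 32
Old length even (8). Middle pair: indices 3,4 = 1,10.
New length odd (9). New median = single middle element.
x = 32: 8 elements are < x, 0 elements are > x.
New sorted list: [-12, -9, -5, 1, 10, 19, 20, 27, 32]
New median = 10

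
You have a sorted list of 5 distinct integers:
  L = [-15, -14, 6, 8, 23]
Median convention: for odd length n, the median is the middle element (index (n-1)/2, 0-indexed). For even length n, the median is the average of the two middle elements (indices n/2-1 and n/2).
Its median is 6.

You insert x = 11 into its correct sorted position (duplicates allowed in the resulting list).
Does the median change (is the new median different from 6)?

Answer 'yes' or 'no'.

Answer: yes

Derivation:
Old median = 6
Insert x = 11
New median = 7
Changed? yes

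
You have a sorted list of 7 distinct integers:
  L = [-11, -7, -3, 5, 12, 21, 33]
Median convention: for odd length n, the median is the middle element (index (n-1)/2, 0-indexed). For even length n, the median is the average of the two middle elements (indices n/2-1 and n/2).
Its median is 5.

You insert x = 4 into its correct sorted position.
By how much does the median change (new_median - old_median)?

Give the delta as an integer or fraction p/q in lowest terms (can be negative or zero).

Old median = 5
After inserting x = 4: new sorted = [-11, -7, -3, 4, 5, 12, 21, 33]
New median = 9/2
Delta = 9/2 - 5 = -1/2

Answer: -1/2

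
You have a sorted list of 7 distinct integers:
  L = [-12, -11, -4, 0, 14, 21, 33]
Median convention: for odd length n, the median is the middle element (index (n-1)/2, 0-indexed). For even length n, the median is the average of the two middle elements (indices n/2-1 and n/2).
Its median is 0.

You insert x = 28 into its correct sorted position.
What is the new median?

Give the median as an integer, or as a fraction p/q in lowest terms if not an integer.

Answer: 7

Derivation:
Old list (sorted, length 7): [-12, -11, -4, 0, 14, 21, 33]
Old median = 0
Insert x = 28
Old length odd (7). Middle was index 3 = 0.
New length even (8). New median = avg of two middle elements.
x = 28: 6 elements are < x, 1 elements are > x.
New sorted list: [-12, -11, -4, 0, 14, 21, 28, 33]
New median = 7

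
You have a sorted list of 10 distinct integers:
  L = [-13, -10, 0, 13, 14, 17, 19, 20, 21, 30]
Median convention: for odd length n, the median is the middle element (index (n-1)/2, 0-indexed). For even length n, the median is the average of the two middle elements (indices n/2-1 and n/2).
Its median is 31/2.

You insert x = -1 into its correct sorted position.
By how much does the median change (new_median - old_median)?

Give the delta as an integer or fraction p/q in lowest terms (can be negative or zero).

Old median = 31/2
After inserting x = -1: new sorted = [-13, -10, -1, 0, 13, 14, 17, 19, 20, 21, 30]
New median = 14
Delta = 14 - 31/2 = -3/2

Answer: -3/2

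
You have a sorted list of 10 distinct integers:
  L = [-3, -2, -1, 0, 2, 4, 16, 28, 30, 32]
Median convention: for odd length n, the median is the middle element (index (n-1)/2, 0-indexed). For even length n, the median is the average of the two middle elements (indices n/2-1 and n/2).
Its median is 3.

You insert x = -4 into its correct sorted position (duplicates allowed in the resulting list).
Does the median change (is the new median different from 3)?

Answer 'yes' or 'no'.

Answer: yes

Derivation:
Old median = 3
Insert x = -4
New median = 2
Changed? yes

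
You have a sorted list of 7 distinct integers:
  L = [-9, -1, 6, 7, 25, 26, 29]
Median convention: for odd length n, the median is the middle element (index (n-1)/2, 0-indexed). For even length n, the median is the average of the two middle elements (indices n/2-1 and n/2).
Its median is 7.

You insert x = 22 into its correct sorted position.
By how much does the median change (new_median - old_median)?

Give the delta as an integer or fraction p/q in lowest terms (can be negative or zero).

Old median = 7
After inserting x = 22: new sorted = [-9, -1, 6, 7, 22, 25, 26, 29]
New median = 29/2
Delta = 29/2 - 7 = 15/2

Answer: 15/2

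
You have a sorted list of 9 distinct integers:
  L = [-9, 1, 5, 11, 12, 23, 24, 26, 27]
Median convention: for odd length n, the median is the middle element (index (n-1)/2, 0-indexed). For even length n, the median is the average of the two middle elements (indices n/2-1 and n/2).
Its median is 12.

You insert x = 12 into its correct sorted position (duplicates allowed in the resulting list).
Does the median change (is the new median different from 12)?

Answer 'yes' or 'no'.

Old median = 12
Insert x = 12
New median = 12
Changed? no

Answer: no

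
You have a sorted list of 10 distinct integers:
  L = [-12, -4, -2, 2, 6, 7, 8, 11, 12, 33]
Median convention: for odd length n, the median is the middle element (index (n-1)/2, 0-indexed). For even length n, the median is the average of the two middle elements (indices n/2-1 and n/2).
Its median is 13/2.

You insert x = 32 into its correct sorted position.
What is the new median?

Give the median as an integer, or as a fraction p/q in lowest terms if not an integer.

Answer: 7

Derivation:
Old list (sorted, length 10): [-12, -4, -2, 2, 6, 7, 8, 11, 12, 33]
Old median = 13/2
Insert x = 32
Old length even (10). Middle pair: indices 4,5 = 6,7.
New length odd (11). New median = single middle element.
x = 32: 9 elements are < x, 1 elements are > x.
New sorted list: [-12, -4, -2, 2, 6, 7, 8, 11, 12, 32, 33]
New median = 7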